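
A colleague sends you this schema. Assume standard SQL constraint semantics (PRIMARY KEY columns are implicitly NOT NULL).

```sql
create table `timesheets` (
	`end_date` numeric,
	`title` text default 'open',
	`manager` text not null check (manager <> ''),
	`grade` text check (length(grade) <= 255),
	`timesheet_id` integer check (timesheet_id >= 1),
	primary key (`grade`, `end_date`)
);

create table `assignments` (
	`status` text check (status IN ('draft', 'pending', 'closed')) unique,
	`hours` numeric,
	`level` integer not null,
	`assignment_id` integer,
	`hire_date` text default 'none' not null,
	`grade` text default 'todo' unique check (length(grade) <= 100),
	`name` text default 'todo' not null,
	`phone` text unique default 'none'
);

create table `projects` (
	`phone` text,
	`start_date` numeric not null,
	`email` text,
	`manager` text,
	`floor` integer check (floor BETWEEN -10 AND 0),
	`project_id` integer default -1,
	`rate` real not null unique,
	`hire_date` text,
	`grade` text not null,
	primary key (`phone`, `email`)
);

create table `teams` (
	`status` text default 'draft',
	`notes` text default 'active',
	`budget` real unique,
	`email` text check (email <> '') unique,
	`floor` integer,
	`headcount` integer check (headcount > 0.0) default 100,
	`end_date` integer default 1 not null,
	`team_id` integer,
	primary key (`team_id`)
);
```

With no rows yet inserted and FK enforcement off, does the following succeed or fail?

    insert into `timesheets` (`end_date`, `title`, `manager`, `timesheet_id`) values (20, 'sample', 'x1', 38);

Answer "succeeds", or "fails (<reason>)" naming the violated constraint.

fails (NOT NULL on grade)

grade is omitted from the column list and has no DEFAULT, so it would receive NULL.
But grade is part of the PRIMARY KEY (implied NOT NULL).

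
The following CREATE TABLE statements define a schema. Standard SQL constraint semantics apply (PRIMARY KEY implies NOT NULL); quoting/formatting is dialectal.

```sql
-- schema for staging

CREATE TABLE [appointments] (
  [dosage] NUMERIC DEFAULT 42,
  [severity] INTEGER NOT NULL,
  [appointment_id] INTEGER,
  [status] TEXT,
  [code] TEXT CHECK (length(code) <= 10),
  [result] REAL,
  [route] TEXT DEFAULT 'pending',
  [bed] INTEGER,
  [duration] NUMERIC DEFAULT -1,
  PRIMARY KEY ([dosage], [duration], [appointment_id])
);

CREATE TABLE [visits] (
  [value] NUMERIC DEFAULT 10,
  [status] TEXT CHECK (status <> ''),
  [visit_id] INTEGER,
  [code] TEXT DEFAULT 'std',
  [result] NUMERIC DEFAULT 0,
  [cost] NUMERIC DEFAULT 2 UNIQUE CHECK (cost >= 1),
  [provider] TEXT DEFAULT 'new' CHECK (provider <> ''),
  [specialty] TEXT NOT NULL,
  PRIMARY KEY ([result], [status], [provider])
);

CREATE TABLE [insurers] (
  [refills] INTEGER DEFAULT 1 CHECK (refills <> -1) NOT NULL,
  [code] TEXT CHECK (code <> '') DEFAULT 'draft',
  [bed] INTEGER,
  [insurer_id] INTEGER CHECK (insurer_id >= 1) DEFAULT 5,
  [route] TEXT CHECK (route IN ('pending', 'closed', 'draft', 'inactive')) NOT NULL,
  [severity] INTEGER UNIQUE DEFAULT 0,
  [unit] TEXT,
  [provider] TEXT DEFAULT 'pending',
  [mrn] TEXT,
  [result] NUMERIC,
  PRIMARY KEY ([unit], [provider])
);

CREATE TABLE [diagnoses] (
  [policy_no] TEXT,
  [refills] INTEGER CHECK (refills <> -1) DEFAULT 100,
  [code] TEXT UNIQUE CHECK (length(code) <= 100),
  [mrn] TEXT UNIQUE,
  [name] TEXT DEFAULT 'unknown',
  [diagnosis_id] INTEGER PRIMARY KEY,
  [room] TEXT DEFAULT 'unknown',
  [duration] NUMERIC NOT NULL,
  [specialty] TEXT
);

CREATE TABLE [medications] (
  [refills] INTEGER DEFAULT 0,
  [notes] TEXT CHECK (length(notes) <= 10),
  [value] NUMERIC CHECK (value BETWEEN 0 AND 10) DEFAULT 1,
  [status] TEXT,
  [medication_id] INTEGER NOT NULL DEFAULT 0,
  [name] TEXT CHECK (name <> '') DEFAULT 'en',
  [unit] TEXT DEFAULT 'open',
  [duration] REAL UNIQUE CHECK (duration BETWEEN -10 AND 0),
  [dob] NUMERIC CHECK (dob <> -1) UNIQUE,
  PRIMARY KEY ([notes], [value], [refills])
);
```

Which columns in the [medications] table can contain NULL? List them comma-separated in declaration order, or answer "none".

- refills: part of the PRIMARY KEY, which implies NOT NULL → not nullable.
- notes: part of the PRIMARY KEY, which implies NOT NULL → not nullable.
- value: part of the PRIMARY KEY, which implies NOT NULL → not nullable.
- status: no NOT NULL constraint applies → nullable.
- medication_id: declared NOT NULL → not nullable.
- name: CHECK does not forbid NULL (a CHECK constraint passes when its expression is NULL) → nullable.
- unit: DEFAULT only fills an omitted column; an explicit NULL is still allowed → nullable.
- duration: CHECK does not forbid NULL (a CHECK constraint passes when its expression is NULL) → nullable.
- dob: CHECK does not forbid NULL (a CHECK constraint passes when its expression is NULL) → nullable.

status, name, unit, duration, dob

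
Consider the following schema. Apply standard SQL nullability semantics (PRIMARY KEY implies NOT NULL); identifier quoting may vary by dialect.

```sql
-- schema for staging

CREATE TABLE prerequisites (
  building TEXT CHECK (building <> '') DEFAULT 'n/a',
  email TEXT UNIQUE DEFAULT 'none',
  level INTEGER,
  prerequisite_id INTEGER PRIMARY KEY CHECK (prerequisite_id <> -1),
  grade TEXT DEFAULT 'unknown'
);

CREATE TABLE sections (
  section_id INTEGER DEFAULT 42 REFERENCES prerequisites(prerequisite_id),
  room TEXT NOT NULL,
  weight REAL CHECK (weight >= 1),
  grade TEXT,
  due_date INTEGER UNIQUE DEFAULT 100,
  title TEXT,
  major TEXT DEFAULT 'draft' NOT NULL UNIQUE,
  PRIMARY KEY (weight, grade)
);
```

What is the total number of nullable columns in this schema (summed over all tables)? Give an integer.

prerequisites: 4 nullable (building, email, level, grade — PK (prerequisite_id) and explicit NOT NULL columns excluded).
sections: 3 nullable (section_id, due_date, title — PK (weight, grade) and explicit NOT NULL columns excluded).
Total: 4 + 3 = 7.

7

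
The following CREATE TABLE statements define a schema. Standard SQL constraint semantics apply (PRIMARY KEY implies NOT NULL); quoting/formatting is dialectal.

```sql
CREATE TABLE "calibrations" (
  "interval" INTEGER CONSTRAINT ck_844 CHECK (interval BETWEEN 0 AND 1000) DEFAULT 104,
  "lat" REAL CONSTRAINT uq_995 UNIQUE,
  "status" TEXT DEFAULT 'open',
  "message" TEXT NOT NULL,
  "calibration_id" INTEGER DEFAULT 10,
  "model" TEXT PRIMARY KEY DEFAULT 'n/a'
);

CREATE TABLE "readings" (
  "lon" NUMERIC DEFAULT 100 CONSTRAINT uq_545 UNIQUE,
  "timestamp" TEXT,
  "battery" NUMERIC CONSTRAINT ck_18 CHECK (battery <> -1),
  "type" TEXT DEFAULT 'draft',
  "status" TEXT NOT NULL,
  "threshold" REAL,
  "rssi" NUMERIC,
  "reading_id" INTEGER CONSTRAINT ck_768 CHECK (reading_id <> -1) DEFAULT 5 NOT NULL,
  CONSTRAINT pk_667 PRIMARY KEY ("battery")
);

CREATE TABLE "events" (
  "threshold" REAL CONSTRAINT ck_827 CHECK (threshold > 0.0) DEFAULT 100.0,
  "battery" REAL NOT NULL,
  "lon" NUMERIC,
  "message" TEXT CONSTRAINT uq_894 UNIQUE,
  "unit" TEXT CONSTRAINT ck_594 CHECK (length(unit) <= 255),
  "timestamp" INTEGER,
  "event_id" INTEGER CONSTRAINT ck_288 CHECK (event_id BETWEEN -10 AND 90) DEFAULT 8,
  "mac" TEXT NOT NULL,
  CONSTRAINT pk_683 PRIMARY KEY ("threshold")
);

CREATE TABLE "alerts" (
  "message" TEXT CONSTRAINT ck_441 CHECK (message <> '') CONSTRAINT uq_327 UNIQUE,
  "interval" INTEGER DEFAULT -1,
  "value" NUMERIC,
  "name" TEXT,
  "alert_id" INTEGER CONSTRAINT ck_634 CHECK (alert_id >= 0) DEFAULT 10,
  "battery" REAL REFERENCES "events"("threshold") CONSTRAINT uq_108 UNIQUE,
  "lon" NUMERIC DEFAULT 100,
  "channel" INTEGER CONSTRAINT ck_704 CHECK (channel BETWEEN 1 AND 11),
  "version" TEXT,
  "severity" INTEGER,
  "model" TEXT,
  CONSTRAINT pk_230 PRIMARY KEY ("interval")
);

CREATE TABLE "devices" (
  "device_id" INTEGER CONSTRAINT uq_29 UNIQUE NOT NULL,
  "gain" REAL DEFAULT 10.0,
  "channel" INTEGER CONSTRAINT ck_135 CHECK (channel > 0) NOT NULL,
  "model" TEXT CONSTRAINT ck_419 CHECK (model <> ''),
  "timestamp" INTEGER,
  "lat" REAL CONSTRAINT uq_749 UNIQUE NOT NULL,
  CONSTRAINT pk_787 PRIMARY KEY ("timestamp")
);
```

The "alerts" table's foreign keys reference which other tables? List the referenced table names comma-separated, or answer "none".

events

- battery REFERENCES events(threshold).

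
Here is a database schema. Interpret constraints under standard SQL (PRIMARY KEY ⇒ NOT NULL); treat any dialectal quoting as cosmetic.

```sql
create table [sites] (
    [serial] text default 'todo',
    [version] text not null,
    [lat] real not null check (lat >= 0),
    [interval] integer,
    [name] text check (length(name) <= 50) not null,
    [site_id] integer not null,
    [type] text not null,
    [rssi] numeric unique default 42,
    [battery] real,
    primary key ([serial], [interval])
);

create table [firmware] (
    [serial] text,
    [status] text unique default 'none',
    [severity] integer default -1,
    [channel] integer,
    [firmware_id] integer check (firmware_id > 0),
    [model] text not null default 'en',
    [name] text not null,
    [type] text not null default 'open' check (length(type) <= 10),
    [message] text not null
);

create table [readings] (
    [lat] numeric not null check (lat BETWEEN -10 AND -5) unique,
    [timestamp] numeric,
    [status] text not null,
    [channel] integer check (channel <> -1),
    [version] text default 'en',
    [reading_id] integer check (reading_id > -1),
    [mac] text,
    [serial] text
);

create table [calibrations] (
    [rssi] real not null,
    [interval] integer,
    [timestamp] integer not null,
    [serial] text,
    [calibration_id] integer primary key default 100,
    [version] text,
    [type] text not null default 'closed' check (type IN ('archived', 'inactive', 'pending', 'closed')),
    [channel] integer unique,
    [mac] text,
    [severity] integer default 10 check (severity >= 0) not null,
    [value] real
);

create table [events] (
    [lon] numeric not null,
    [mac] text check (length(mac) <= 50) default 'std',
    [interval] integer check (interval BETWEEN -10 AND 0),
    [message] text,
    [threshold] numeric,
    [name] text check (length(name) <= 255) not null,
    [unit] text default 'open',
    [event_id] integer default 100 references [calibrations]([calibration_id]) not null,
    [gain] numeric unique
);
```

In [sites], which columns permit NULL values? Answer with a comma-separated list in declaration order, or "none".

rssi, battery

- serial: part of the PRIMARY KEY, which implies NOT NULL → not nullable.
- version: declared NOT NULL → not nullable.
- lat: declared NOT NULL → not nullable.
- interval: part of the PRIMARY KEY, which implies NOT NULL → not nullable.
- name: declared NOT NULL → not nullable.
- site_id: declared NOT NULL → not nullable.
- type: declared NOT NULL → not nullable.
- rssi: UNIQUE does not imply NOT NULL → nullable.
- battery: no NOT NULL constraint applies → nullable.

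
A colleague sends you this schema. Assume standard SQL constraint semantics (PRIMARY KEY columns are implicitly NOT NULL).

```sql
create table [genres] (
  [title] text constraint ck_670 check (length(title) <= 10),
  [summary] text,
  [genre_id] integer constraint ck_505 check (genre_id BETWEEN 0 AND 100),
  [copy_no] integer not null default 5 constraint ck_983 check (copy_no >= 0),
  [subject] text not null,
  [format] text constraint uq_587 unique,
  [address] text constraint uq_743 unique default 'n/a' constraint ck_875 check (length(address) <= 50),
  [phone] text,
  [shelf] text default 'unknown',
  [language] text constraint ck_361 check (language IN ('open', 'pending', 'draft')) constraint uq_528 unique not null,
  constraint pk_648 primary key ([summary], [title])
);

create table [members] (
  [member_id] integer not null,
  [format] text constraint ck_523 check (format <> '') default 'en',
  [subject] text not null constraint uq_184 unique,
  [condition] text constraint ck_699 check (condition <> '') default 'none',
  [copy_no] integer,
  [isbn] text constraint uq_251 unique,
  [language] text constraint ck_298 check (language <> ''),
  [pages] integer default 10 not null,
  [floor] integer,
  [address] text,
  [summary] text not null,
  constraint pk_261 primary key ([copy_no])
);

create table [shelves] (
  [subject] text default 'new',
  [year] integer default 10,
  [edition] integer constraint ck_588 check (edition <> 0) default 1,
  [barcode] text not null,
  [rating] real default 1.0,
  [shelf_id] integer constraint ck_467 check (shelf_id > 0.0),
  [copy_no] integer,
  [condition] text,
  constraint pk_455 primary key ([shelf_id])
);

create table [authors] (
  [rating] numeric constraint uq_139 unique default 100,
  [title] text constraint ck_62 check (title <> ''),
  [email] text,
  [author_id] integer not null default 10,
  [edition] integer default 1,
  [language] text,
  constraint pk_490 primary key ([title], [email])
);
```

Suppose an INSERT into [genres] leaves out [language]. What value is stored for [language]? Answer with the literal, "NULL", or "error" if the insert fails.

error

language has no DEFAULT clause.
Omitting it would insert NULL, but it is declared NOT NULL, so the INSERT fails.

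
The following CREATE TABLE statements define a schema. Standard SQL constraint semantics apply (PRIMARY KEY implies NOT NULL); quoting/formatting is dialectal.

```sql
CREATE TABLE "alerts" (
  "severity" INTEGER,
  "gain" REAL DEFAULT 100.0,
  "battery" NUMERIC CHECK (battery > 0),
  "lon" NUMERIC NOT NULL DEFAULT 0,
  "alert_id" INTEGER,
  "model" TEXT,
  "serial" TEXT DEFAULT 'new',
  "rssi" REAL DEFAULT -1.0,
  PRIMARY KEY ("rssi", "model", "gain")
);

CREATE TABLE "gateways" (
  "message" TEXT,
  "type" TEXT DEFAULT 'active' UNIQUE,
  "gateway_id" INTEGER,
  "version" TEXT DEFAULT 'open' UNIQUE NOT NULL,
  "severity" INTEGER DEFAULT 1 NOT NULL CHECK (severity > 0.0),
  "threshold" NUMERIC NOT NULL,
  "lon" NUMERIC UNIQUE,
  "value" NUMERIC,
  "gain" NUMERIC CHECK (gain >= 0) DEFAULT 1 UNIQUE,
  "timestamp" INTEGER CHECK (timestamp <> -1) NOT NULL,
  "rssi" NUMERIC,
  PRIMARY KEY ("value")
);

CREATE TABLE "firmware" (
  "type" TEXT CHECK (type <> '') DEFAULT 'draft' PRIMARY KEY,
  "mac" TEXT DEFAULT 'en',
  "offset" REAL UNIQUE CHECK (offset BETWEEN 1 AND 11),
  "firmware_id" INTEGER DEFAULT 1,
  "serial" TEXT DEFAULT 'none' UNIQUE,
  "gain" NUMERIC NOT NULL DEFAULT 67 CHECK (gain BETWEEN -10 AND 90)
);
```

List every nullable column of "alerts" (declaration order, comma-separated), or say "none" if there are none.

- severity: no NOT NULL constraint applies → nullable.
- gain: part of the PRIMARY KEY, which implies NOT NULL → not nullable.
- battery: CHECK does not forbid NULL (a CHECK constraint passes when its expression is NULL) → nullable.
- lon: declared NOT NULL → not nullable.
- alert_id: no NOT NULL constraint applies → nullable.
- model: part of the PRIMARY KEY, which implies NOT NULL → not nullable.
- serial: DEFAULT only fills an omitted column; an explicit NULL is still allowed → nullable.
- rssi: part of the PRIMARY KEY, which implies NOT NULL → not nullable.

severity, battery, alert_id, serial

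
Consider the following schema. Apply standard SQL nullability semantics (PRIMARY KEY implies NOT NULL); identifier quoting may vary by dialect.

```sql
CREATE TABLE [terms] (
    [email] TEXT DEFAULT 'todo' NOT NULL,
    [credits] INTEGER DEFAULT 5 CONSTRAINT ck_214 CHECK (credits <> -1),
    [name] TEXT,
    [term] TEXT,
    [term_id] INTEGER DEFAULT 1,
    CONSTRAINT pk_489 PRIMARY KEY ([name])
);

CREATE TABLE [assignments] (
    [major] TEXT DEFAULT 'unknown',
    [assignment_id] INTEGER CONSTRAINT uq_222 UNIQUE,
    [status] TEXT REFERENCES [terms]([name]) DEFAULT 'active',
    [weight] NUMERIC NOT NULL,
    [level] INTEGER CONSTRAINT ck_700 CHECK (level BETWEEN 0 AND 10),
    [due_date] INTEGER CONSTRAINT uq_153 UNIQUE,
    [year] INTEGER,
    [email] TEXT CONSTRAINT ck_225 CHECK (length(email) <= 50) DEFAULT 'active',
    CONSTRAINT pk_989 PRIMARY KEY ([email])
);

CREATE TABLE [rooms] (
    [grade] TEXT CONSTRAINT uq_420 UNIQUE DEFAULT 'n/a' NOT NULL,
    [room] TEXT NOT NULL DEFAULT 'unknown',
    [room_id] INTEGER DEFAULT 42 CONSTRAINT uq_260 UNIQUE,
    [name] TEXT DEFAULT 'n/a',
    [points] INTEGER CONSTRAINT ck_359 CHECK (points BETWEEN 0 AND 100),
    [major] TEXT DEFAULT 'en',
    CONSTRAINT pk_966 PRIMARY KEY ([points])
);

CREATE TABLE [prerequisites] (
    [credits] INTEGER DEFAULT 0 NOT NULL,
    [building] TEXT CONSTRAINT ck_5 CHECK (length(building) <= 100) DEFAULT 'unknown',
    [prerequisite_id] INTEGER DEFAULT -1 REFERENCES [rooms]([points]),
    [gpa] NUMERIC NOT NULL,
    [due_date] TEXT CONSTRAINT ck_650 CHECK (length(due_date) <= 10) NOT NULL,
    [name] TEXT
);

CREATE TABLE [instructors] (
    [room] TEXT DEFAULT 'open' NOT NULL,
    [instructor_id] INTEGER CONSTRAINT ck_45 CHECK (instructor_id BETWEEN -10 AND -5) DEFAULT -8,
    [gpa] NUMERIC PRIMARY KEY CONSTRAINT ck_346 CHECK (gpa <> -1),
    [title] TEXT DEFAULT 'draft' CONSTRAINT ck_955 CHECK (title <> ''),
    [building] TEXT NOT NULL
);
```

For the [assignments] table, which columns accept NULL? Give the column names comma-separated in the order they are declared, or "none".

- major: DEFAULT only fills an omitted column; an explicit NULL is still allowed → nullable.
- assignment_id: UNIQUE does not imply NOT NULL → nullable.
- status: a foreign key column may be NULL unless separately constrained → nullable.
- weight: declared NOT NULL → not nullable.
- level: CHECK does not forbid NULL (a CHECK constraint passes when its expression is NULL) → nullable.
- due_date: UNIQUE does not imply NOT NULL → nullable.
- year: no NOT NULL constraint applies → nullable.
- email: part of the PRIMARY KEY, which implies NOT NULL → not nullable.

major, assignment_id, status, level, due_date, year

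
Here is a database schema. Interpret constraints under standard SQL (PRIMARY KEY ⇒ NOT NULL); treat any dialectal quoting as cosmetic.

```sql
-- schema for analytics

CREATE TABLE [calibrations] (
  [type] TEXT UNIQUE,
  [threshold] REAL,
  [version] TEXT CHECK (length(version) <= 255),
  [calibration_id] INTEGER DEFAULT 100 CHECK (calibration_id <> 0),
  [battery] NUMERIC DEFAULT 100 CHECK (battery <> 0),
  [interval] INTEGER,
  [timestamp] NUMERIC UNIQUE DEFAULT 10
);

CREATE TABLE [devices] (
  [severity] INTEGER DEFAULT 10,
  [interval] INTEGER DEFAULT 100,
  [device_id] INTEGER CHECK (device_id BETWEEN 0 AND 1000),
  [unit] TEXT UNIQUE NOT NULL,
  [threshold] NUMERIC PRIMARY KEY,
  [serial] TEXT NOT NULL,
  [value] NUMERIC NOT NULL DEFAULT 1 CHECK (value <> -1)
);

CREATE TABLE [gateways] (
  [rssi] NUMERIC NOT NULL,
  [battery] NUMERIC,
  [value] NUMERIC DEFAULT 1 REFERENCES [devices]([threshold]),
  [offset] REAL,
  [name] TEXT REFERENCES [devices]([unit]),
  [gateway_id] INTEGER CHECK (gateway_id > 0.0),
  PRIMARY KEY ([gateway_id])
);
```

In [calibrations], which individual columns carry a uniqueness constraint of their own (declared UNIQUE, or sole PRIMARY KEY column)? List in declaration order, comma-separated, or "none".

- type: declared UNIQUE → unique.
- threshold: no UNIQUE or single-column PK constraint.
- version: no UNIQUE or single-column PK constraint.
- calibration_id: no UNIQUE or single-column PK constraint.
- battery: no UNIQUE or single-column PK constraint.
- interval: no UNIQUE or single-column PK constraint.
- timestamp: declared UNIQUE → unique.

type, timestamp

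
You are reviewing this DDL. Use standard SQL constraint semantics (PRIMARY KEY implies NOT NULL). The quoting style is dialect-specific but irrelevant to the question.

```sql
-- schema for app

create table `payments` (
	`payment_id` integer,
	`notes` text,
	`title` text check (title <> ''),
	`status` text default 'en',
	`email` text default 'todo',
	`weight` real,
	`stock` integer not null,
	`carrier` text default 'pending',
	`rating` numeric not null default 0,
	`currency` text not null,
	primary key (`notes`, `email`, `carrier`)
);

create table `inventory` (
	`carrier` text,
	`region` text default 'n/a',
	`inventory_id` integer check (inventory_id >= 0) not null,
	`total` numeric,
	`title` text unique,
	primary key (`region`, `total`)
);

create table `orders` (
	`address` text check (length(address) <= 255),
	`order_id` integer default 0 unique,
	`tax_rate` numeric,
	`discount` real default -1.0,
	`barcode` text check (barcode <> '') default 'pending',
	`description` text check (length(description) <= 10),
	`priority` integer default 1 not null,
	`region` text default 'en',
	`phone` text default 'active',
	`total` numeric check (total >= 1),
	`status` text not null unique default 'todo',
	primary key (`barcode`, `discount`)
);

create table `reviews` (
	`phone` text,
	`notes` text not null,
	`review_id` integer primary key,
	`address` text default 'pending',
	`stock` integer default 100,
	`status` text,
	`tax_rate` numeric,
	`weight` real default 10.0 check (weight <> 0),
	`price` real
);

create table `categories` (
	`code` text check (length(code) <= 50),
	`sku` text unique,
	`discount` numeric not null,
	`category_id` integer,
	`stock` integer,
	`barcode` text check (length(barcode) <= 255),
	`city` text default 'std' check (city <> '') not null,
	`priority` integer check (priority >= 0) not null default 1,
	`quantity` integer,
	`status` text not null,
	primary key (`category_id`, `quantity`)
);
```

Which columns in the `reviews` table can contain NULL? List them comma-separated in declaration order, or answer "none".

- phone: no NOT NULL constraint applies → nullable.
- notes: declared NOT NULL → not nullable.
- review_id: part of the PRIMARY KEY, which implies NOT NULL → not nullable.
- address: DEFAULT only fills an omitted column; an explicit NULL is still allowed → nullable.
- stock: DEFAULT only fills an omitted column; an explicit NULL is still allowed → nullable.
- status: no NOT NULL constraint applies → nullable.
- tax_rate: no NOT NULL constraint applies → nullable.
- weight: CHECK does not forbid NULL (a CHECK constraint passes when its expression is NULL) → nullable.
- price: no NOT NULL constraint applies → nullable.

phone, address, stock, status, tax_rate, weight, price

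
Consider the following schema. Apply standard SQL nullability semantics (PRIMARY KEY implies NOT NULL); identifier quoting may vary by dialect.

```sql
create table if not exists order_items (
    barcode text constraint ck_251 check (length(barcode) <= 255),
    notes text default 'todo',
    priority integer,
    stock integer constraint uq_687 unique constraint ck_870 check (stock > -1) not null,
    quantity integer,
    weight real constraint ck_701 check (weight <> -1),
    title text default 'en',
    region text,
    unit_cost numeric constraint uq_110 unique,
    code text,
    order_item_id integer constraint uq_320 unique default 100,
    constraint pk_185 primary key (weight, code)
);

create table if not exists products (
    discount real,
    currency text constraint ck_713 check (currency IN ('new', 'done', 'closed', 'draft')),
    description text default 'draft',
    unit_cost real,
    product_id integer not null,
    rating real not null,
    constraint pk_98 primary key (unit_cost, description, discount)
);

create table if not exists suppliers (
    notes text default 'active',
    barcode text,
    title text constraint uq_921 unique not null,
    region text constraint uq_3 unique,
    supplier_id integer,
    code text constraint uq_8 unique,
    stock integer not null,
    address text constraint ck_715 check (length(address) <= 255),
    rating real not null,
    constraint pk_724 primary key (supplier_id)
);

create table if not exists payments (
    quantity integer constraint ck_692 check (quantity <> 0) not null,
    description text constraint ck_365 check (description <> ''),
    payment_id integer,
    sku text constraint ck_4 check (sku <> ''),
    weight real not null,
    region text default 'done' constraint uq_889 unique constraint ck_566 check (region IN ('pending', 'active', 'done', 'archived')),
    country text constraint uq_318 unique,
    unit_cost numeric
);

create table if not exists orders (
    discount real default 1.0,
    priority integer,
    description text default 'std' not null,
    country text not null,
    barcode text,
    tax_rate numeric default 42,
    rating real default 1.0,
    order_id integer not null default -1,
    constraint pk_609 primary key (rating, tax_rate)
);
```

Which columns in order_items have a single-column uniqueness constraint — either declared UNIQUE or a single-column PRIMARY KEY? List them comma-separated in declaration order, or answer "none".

stock, unit_cost, order_item_id

- barcode: no UNIQUE or single-column PK constraint.
- notes: no UNIQUE or single-column PK constraint.
- priority: no UNIQUE or single-column PK constraint.
- stock: declared UNIQUE → unique.
- quantity: no UNIQUE or single-column PK constraint.
- weight: part of a composite PRIMARY KEY — only the tuple is unique, not this column on its own.
- title: no UNIQUE or single-column PK constraint.
- region: no UNIQUE or single-column PK constraint.
- unit_cost: declared UNIQUE → unique.
- code: part of a composite PRIMARY KEY — only the tuple is unique, not this column on its own.
- order_item_id: declared UNIQUE → unique.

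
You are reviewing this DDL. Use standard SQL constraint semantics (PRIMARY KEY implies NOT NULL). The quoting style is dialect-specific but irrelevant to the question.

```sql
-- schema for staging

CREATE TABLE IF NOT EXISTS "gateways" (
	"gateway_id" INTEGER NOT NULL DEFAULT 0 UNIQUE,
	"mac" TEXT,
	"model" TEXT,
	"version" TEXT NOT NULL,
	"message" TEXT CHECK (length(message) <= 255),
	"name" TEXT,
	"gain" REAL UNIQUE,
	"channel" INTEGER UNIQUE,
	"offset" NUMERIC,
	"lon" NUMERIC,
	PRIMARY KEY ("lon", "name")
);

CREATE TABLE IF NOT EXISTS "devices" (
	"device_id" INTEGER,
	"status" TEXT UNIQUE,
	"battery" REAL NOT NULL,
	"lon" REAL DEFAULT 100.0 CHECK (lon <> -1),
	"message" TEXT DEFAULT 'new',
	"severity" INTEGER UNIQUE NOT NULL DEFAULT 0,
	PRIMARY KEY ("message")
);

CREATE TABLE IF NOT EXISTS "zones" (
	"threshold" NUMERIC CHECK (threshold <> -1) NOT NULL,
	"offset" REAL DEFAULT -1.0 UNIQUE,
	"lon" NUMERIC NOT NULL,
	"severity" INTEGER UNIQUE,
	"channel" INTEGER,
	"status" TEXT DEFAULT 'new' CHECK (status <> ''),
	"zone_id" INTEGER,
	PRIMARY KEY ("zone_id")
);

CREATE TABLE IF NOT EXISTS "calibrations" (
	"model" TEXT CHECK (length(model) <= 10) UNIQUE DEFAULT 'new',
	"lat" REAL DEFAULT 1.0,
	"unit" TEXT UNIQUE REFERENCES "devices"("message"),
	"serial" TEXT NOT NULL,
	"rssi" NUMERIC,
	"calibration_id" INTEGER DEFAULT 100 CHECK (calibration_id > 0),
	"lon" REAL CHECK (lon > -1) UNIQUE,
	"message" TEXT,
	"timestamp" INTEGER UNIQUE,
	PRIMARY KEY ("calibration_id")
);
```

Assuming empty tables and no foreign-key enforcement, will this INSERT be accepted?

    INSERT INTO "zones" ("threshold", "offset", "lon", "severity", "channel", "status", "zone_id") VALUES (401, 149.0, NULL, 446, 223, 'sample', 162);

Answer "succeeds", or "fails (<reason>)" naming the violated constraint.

lon is explicitly set to NULL, but lon is declared NOT NULL.

fails (NOT NULL on lon)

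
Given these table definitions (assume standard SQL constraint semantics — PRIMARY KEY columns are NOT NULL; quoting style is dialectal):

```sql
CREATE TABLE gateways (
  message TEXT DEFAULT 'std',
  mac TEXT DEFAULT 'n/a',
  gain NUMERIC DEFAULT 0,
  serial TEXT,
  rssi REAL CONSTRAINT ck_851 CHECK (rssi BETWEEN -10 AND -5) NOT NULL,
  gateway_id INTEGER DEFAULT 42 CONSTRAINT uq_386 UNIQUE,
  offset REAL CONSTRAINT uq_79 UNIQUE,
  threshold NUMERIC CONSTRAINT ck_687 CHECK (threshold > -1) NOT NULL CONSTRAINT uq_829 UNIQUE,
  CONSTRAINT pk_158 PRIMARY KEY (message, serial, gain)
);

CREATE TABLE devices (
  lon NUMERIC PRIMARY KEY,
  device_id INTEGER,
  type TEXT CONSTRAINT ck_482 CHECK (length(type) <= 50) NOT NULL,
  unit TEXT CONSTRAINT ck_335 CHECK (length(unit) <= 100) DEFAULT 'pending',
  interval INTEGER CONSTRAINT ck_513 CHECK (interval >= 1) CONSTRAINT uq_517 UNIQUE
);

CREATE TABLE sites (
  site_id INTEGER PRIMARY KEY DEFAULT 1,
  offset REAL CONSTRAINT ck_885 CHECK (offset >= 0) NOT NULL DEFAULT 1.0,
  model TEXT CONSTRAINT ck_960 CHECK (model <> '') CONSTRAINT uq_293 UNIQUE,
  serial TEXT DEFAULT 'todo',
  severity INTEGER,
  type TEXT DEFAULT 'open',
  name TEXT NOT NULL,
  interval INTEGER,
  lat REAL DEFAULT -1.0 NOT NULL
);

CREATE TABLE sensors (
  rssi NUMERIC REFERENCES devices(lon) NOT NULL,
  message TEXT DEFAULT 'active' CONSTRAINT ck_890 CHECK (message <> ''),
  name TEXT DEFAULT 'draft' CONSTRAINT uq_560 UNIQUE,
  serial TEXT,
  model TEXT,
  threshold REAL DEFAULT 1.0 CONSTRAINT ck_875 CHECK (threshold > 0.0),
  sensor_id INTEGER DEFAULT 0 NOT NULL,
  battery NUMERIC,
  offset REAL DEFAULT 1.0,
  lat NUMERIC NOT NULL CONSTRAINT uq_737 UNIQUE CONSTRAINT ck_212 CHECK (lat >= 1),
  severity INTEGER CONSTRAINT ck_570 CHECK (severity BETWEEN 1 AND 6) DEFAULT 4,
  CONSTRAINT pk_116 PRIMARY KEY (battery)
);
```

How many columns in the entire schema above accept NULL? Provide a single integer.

gateways: 3 nullable (mac, gateway_id, offset — PK (message, serial, gain) and explicit NOT NULL columns excluded).
devices: 3 nullable (device_id, unit, interval — PK (lon) and explicit NOT NULL columns excluded).
sites: 5 nullable (model, serial, severity, type, interval — PK (site_id) and explicit NOT NULL columns excluded).
sensors: 7 nullable (message, name, serial, model, threshold, offset, severity — PK (battery) and explicit NOT NULL columns excluded).
Total: 3 + 3 + 5 + 7 = 18.

18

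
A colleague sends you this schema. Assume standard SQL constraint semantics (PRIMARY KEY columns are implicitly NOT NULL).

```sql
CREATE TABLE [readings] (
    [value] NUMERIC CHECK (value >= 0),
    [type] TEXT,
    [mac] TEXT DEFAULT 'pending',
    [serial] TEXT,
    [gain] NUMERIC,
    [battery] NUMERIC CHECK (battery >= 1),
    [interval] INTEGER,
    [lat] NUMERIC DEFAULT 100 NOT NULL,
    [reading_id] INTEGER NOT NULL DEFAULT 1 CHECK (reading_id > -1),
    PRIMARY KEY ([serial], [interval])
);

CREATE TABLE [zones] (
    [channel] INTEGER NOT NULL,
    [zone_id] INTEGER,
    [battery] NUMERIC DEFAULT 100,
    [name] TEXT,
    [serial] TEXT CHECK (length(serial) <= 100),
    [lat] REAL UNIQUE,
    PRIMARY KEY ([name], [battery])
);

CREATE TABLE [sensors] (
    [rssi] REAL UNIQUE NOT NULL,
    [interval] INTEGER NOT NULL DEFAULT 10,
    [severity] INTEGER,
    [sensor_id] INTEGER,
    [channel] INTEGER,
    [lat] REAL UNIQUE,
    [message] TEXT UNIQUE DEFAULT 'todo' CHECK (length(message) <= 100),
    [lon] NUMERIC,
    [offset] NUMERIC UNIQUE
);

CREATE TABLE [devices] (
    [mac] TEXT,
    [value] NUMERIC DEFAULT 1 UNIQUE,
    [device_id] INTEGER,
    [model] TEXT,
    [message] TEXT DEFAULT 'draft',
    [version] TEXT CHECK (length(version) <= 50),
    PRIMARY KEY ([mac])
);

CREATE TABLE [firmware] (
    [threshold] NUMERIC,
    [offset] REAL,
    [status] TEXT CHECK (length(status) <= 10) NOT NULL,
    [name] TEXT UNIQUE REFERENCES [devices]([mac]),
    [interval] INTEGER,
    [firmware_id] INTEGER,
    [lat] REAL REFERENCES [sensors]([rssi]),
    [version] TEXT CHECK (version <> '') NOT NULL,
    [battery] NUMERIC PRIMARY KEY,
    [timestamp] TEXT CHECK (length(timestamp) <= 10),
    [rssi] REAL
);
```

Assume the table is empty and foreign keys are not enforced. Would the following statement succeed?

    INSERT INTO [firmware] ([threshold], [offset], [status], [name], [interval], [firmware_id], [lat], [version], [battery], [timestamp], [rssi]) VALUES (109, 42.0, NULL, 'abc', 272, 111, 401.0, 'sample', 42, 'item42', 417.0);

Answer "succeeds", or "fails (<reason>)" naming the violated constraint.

status is explicitly set to NULL, but status is declared NOT NULL.

fails (NOT NULL on status)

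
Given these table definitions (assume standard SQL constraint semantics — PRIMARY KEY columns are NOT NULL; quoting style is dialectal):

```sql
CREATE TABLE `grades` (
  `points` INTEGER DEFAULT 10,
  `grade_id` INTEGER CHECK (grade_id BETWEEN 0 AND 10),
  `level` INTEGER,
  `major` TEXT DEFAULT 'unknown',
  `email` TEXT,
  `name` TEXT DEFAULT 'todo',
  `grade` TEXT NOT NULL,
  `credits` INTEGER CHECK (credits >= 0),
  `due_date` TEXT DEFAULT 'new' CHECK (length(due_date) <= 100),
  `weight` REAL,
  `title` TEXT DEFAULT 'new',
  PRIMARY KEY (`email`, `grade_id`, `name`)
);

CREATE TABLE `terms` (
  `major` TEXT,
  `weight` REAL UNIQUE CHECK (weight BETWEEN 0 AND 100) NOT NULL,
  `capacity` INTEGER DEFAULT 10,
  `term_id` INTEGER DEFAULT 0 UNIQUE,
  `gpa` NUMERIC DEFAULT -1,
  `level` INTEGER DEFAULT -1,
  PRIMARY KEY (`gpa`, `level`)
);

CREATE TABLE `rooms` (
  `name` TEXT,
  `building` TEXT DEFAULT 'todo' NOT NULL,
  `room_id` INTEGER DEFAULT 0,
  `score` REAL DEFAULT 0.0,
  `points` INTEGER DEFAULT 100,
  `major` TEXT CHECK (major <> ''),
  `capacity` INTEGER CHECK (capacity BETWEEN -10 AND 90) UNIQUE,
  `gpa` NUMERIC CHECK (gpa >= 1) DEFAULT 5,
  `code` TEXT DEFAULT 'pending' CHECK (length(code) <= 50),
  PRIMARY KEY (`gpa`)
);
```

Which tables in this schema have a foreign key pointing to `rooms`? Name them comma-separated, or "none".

none

No REFERENCES clause anywhere in the schema names rooms.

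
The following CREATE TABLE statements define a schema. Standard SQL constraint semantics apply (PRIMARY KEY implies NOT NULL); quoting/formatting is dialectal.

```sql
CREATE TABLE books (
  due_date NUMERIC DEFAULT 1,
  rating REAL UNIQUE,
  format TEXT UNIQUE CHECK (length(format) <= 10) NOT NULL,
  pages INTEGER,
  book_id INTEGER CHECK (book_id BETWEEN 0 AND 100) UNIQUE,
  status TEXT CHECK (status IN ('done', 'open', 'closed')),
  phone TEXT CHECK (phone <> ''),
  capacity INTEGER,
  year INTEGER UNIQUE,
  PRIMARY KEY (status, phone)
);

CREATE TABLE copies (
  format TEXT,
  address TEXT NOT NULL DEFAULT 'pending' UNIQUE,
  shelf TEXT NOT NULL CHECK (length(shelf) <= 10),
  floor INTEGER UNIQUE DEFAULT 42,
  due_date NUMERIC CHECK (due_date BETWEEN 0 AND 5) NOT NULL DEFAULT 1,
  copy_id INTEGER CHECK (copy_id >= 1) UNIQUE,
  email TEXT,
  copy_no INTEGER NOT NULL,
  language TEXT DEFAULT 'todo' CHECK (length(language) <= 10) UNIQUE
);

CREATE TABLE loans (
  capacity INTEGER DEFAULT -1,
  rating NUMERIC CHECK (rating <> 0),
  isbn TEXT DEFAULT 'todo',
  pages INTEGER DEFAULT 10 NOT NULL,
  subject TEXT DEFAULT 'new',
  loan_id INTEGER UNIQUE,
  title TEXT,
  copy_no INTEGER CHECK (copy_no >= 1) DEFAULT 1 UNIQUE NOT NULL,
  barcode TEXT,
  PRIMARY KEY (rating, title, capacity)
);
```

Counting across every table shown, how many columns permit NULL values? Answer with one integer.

15

books: 6 nullable (due_date, rating, pages, book_id, capacity, year — PK (status, phone) and explicit NOT NULL columns excluded).
copies: 5 nullable (format, floor, copy_id, email, language — PK none and explicit NOT NULL columns excluded).
loans: 4 nullable (isbn, subject, loan_id, barcode — PK (rating, title, capacity) and explicit NOT NULL columns excluded).
Total: 6 + 5 + 4 = 15.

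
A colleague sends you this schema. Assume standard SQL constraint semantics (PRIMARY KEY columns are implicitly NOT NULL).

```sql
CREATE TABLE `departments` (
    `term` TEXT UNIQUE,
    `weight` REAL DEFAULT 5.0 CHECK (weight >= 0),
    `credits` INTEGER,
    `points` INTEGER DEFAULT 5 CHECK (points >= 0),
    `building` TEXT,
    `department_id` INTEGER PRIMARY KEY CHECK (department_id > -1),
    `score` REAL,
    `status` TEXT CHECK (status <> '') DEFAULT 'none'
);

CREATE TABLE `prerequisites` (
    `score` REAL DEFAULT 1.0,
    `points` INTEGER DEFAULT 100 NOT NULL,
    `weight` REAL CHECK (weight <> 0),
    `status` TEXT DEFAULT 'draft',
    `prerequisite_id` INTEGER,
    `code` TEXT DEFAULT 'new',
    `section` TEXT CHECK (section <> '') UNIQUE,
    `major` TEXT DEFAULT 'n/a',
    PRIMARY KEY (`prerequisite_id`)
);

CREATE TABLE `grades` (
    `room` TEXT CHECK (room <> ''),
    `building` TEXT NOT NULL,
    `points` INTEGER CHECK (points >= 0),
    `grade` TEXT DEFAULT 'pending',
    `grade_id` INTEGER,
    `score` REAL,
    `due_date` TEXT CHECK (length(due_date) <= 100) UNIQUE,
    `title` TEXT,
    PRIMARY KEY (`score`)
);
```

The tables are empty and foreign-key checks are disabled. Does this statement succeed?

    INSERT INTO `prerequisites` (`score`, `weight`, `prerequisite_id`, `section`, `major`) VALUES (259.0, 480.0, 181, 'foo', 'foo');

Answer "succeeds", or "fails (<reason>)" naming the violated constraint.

NOT NULL columns: points defaults to 100; prerequisite_id is supplied.
CHECK constraints: 480.0 satisfies (weight <> 0); 'foo' satisfies (section <> '').
No constraint is violated.

succeeds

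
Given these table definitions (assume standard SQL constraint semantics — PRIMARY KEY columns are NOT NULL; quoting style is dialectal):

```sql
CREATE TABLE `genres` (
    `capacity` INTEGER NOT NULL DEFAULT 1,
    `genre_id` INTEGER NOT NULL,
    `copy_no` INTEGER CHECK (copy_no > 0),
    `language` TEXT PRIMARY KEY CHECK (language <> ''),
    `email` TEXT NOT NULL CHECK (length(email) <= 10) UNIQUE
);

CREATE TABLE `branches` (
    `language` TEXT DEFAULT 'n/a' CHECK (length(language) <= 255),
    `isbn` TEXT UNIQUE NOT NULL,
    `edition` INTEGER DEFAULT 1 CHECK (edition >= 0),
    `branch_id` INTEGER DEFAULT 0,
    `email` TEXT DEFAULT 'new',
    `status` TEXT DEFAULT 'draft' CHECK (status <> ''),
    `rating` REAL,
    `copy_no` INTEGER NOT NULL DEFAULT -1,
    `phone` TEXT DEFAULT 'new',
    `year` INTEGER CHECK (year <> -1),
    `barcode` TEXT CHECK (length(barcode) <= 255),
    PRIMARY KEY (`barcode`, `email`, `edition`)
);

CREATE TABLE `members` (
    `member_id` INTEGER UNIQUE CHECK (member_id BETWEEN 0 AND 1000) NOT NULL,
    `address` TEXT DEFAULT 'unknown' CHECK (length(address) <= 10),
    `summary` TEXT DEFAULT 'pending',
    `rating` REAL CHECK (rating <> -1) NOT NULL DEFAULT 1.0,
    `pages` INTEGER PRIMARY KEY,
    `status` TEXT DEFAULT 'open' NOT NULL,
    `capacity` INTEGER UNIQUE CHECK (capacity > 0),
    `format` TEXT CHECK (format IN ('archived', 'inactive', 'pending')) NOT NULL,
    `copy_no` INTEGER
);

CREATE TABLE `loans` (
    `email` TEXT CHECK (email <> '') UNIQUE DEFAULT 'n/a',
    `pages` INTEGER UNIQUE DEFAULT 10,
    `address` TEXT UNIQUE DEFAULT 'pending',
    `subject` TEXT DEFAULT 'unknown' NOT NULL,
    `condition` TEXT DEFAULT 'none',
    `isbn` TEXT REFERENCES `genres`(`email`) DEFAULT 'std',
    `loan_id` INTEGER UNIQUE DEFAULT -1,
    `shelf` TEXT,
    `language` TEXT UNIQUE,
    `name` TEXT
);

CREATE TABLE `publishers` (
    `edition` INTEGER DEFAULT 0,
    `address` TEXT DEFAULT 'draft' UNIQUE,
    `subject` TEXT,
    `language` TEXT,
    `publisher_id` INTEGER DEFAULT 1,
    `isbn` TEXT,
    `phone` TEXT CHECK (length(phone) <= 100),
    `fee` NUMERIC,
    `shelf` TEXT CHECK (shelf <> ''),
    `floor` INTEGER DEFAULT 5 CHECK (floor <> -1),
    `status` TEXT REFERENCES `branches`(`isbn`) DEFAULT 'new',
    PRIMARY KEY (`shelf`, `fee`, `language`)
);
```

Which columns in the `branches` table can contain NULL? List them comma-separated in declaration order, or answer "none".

- language: CHECK does not forbid NULL (a CHECK constraint passes when its expression is NULL) → nullable.
- isbn: declared NOT NULL → not nullable.
- edition: part of the PRIMARY KEY, which implies NOT NULL → not nullable.
- branch_id: DEFAULT only fills an omitted column; an explicit NULL is still allowed → nullable.
- email: part of the PRIMARY KEY, which implies NOT NULL → not nullable.
- status: CHECK does not forbid NULL (a CHECK constraint passes when its expression is NULL) → nullable.
- rating: no NOT NULL constraint applies → nullable.
- copy_no: declared NOT NULL → not nullable.
- phone: DEFAULT only fills an omitted column; an explicit NULL is still allowed → nullable.
- year: CHECK does not forbid NULL (a CHECK constraint passes when its expression is NULL) → nullable.
- barcode: part of the PRIMARY KEY, which implies NOT NULL → not nullable.

language, branch_id, status, rating, phone, year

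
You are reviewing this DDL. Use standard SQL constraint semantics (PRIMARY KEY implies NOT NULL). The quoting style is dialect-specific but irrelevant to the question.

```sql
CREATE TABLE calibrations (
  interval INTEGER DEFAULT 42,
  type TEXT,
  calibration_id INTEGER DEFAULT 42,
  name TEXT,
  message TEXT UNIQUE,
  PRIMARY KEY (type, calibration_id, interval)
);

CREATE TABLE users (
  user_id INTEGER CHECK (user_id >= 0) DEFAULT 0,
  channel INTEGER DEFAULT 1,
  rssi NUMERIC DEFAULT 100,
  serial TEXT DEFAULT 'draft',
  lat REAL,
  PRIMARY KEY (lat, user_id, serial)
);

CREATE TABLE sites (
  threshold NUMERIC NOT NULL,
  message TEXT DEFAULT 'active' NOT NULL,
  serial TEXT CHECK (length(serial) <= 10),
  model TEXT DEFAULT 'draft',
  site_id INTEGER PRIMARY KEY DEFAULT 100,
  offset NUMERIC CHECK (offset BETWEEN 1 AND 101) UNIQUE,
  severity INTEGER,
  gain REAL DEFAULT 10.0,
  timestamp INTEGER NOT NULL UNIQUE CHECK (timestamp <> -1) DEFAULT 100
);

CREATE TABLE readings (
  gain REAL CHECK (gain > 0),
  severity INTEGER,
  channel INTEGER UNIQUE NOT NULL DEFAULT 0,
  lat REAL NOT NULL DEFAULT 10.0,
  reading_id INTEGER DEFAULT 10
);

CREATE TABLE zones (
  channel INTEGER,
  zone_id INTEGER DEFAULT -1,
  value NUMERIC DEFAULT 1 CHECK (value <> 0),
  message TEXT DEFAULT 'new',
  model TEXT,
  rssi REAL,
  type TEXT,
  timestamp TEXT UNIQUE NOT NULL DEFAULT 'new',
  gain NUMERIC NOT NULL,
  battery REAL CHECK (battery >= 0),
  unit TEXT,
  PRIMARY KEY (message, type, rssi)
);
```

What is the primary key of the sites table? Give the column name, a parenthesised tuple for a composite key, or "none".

site_id

site_id is declared PRIMARY KEY inline on the column.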